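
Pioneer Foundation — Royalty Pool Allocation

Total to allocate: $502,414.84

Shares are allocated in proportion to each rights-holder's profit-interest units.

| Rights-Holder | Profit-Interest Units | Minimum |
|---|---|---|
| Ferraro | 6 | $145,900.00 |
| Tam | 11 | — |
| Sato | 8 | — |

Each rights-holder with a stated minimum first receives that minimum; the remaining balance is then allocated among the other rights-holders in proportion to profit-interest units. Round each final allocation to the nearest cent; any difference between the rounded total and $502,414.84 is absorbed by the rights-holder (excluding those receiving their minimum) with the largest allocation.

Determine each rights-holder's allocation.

Ferraro: $145,900.00 · Tam: $206,403.33 · Sato: $150,111.51

Guaranteed amounts: Ferraro $145,900.00. Residual $356,514.84.
Residual split over remaining profit-interest units 19: Tam 206,403.3284 → $206,403.33; Sato 150,111.5116 → $150,111.51.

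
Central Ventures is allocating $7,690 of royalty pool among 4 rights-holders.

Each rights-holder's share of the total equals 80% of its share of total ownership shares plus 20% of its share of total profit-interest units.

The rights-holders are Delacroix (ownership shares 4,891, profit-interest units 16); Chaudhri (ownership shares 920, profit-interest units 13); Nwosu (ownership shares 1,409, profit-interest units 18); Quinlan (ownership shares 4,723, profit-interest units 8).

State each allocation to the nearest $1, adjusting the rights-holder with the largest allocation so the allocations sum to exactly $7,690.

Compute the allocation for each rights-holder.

Delacroix: $2,967 · Chaudhri: $837 · Nwosu: $1,229 · Quinlan: $2,657

Totals — ownership shares 11,943, profit-interest units 55.
Combined weights (80% ownership shares + 20% profit-interest units): Delacroix 0.3858; Chaudhri 0.1089; Nwosu 0.1598; Quinlan 0.3455.
Raw shares: Delacroix 2,966.84; Chaudhri 837.43; Nwosu 1,229.14; Quinlan 2,656.59.
After rounding ($1): Delacroix $2,967; Chaudhri $837; Nwosu $1,229; Quinlan $2,657. Sum = $7,690.
Rounded total matches; no reconciliation needed.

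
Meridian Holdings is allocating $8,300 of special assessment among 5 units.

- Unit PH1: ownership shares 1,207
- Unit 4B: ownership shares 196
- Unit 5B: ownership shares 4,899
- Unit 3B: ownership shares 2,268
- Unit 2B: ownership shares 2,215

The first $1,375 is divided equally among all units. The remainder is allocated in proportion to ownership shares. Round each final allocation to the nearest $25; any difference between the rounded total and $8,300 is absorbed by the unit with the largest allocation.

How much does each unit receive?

First tranche $1,375 split equally: $275 each.
Remainder $6,925 by ownership shares (total 10,785): Unit PH1 775.01 → $775; Unit 4B 125.85 → $125; Unit 5B 3,145.63 → $3,150; Unit 3B 1,456.27 → $1,450; Unit 2B 1,422.24 → $1,425.
Totals: Unit PH1 $275 + $775 = $1,050; Unit 4B $275 + $125 = $400; Unit 5B $275 + $3,150 = $3,425; Unit 3B $275 + $1,450 = $1,725; Unit 2B $275 + $1,425 = $1,700.

Unit PH1: $1,050; Unit 4B: $400; Unit 5B: $3,425; Unit 3B: $1,725; Unit 2B: $1,700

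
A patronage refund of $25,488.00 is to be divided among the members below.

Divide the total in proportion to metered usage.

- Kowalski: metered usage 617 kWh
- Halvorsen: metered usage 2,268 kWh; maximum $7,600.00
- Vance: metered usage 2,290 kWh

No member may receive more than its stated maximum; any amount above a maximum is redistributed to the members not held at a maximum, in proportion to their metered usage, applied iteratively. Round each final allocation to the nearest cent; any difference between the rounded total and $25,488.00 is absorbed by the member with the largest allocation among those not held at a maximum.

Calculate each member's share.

Sum of metered usage: 5,175.
Proportional shares (ignoring caps): Kowalski 3,038.8591; Halvorsen 11,170.3930; Vance 11,278.7478.
Cap binds for Halvorsen ($7,600.00); balance $17,888.00 reallocated over remaining metered usage 2,907.
Remaining shares: Kowalski 3,796.6619 → $3,796.66; Vance 14,091.3381 → $14,091.34.

Kowalski: $3,796.66; Halvorsen: $7,600.00; Vance: $14,091.34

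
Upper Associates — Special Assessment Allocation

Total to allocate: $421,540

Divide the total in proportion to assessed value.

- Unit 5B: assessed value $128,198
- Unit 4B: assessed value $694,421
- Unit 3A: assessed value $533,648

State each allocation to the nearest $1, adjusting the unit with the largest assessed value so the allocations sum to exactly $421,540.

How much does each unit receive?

Sum of assessed value: 128,198 + 694,421 + 533,648 = 1,356,267.
Proportional shares: Unit 5B 39,845.09; Unit 4B 215,832.30; Unit 3A 165,862.61.
Rounded to nearest $1: Unit 5B $39,845; Unit 4B $215,832; Unit 3A $165,863. Sum = $421,540.
Sum already equals the total — no adjustment.

Unit 5B: $39,845 | Unit 4B: $215,832 | Unit 3A: $165,863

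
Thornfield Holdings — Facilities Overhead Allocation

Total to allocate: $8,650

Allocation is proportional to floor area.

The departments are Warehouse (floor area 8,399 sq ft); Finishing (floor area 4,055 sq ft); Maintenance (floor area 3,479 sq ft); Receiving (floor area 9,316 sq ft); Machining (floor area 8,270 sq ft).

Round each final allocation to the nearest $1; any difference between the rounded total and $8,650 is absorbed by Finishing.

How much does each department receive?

Warehouse: $2,167 | Finishing: $1,047 | Maintenance: $898 | Receiving: $2,404 | Machining: $2,134

Floor area total: 33,519.
Raw shares: Warehouse 8,399/33,519 × $8,650 = 2,167.47; Finishing 4,055/33,519 × $8,650 = 1,046.44; Maintenance 3,479/33,519 × $8,650 = 897.80; Receiving 9,316/33,519 × $8,650 = 2,404.11; Machining 8,270/33,519 × $8,650 = 2,134.18.
After rounding ($1): Warehouse $2,167; Finishing $1,046; Maintenance $898; Receiving $2,404; Machining $2,134. Sum = $8,649.
Difference $8,650 − $8,649 = +$1 applied to Finishing: Finishing becomes $1,047.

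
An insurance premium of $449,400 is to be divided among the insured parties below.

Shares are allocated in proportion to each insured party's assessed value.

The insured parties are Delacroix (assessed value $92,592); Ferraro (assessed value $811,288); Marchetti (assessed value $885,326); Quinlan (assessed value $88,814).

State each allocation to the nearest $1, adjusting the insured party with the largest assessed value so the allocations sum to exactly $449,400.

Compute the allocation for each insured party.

Assessed value total: 92,592 + 811,288 + 885,326 + 88,814 = 1,878,020.
Raw shares: Delacroix 22,156.76; Ferraro 194,136.82; Marchetti 211,853.71; Quinlan 21,252.71.
At nearest $1: Delacroix $22,157; Ferraro $194,137; Marchetti $211,854; Quinlan $21,253. Sum = $449,401.
Difference $449,400 − $449,401 = −$1 applied to largest assessed value (Marchetti): Marchetti becomes $211,853.

Delacroix: $22,157; Ferraro: $194,137; Marchetti: $211,853; Quinlan: $21,253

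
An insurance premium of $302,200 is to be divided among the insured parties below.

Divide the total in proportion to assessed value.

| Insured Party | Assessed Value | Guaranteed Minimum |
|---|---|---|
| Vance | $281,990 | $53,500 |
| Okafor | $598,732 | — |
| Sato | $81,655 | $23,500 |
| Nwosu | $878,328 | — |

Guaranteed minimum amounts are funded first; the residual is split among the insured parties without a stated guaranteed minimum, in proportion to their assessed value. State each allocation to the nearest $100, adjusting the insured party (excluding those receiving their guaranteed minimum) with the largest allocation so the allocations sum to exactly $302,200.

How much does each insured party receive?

Guaranteed amounts: Vance $53,500; Sato $23,500. Residual $225,200.
Residual split over remaining assessed value 1,477,060: Okafor 91,285.69 → $91,300; Nwosu 133,914.31 → $133,900.

Vance: $53,500 | Okafor: $91,300 | Sato: $23,500 | Nwosu: $133,900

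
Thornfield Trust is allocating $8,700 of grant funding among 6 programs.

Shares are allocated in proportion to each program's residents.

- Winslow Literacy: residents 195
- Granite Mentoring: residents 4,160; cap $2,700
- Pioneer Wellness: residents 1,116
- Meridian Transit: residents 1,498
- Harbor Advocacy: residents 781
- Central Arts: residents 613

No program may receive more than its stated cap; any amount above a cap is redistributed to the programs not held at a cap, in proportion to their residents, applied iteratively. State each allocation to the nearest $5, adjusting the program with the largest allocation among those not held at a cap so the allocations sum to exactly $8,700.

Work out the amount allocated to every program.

Sum of residents: 8,363.
Unconstrained shares: Winslow Literacy 202.86; Granite Mentoring 4,327.63; Pioneer Wellness 1,160.97; Meridian Transit 1,558.36; Harbor Advocacy 812.47; Central Arts 637.70.
Cap binds for Granite Mentoring ($2,700); remaining pool $6,000 reallocated over remaining residents 4,203.
Shares after redistribution: Winslow Literacy 278.37 → $280; Pioneer Wellness 1,593.15 → $1,595; Meridian Transit 2,138.47 → $2,140; Harbor Advocacy 1,114.92 → $1,115; Central Arts 875.09 → $875.
Rounding difference −$5 applied to Meridian Transit → $2,135.

Winslow Literacy: $280 · Granite Mentoring: $2,700 · Pioneer Wellness: $1,595 · Meridian Transit: $2,135 · Harbor Advocacy: $1,115 · Central Arts: $875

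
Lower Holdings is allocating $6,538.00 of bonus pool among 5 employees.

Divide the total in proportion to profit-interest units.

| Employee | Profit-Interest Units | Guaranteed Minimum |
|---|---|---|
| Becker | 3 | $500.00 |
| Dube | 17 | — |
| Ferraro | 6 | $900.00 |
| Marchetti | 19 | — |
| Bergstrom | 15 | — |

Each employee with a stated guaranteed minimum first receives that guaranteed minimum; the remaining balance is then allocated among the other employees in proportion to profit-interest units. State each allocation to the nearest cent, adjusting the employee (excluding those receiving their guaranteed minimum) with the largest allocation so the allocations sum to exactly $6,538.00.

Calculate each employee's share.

Minimums first: Becker $500.00; Ferraro $900.00. Remaining pool $5,138.00.
Remaining pool split over remaining profit-interest units 51: Dube 1,712.6667 → $1,712.67; Marchetti 1,914.1569 → $1,914.16; Bergstrom 1,511.1765 → $1,511.18.
Rounding difference −$0.01 applied to Marchetti → $1,914.15.

Becker: $500.00; Dube: $1,712.67; Ferraro: $900.00; Marchetti: $1,914.15; Bergstrom: $1,511.18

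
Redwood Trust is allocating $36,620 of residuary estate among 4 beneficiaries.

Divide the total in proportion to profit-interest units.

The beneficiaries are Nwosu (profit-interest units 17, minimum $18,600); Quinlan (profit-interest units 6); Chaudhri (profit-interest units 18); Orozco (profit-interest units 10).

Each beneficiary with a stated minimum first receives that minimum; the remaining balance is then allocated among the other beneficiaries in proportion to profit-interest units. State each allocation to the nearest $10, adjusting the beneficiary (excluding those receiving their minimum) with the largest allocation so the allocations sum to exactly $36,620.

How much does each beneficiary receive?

Nwosu: $18,600 | Quinlan: $3,180 | Chaudhri: $9,540 | Orozco: $5,300

Fund the minimums — Nwosu $18,600. Remaining pool $18,020.
Remaining pool split over remaining profit-interest units 34: Quinlan 3,180.00 → $3,180; Chaudhri 9,540.00 → $9,540; Orozco 5,300.00 → $5,300.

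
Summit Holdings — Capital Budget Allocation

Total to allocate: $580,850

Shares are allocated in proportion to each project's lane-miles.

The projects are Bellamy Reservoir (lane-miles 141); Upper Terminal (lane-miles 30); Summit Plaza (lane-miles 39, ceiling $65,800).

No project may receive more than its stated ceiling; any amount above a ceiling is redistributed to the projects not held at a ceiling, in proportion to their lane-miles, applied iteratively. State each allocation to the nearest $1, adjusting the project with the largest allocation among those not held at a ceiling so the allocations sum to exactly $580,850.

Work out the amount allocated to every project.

Bellamy Reservoir: $424,690; Upper Terminal: $90,360; Summit Plaza: $65,800

Lane-miles total: 210.
Pro-rata shares before constraints: Bellamy Reservoir 389,999.29; Upper Terminal 82,978.57; Summit Plaza 107,872.14.
Held at cap: Summit Plaza ($65,800); remaining pool $515,050 reallocated over remaining lane-miles 171.
Shares after redistribution: Bellamy Reservoir 424,690.35 → $424,690; Upper Terminal 90,359.65 → $90,360.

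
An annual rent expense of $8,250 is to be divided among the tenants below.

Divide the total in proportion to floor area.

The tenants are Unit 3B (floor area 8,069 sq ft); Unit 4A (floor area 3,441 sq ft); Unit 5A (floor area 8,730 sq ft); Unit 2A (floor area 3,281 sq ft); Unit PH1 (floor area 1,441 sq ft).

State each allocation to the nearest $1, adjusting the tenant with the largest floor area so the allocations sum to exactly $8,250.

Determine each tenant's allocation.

Floor area total: 24,962.
Unrounded shares: Unit 3B 8,069/24,962 × $8,250 = 2,666.82; Unit 4A 3,441/24,962 × $8,250 = 1,137.26; Unit 5A 8,730/24,962 × $8,250 = 2,885.29; Unit 2A 3,281/24,962 × $8,250 = 1,084.38; Unit PH1 1,441/24,962 × $8,250 = 476.25.
Rounded to nearest $1: Unit 3B $2,667; Unit 4A $1,137; Unit 5A $2,885; Unit 2A $1,084; Unit PH1 $476. Sum = $8,249.
Difference $8,250 − $8,249 = +$1 applied to largest floor area (Unit 5A): Unit 5A becomes $2,886.

Unit 3B: $2,667; Unit 4A: $1,137; Unit 5A: $2,886; Unit 2A: $1,084; Unit PH1: $476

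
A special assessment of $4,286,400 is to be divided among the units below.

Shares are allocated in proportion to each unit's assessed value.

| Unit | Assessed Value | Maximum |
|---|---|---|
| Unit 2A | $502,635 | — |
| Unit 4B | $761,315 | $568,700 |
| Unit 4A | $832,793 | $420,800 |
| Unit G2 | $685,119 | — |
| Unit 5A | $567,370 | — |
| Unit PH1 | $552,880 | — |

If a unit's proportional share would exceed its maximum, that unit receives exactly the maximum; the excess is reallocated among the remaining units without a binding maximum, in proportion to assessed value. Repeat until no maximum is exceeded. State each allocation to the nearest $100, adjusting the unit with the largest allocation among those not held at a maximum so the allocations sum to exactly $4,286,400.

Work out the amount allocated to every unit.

Unit 2A: $718,000 · Unit 4B: $568,700 · Unit 4A: $420,800 · Unit G2: $978,600 · Unit 5A: $810,500 · Unit PH1: $789,800

Combined assessed value = 3,902,112.
Proportional shares (ignoring caps): Unit 2A 552,135.53; Unit 4B 836,290.86; Unit 4A 914,808.16; Unit G2 752,590.93; Unit 5A 623,245.76; Unit PH1 607,328.76.
Held at cap: Unit 4B ($568,700), Unit 4A ($420,800); remaining pool $3,296,900 reallocated over remaining assessed value 2,308,004.
Redistributed shares: Unit 2A 717,995.87 → $718,000; Unit G2 978,667.64 → $978,700; Unit 5A 810,467.47 → $810,500; Unit PH1 789,769.03 → $789,800.
Rounding difference −$100 applied to Unit G2 → $978,600.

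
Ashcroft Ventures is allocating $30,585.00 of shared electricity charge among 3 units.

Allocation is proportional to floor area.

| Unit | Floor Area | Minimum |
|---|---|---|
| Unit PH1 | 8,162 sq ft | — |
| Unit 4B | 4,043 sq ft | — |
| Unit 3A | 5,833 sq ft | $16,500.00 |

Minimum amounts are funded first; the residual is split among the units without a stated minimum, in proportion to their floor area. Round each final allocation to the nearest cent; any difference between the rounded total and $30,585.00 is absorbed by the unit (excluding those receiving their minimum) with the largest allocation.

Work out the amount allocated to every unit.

Unit PH1: $9,419.24 · Unit 4B: $4,665.76 · Unit 3A: $16,500.00

Fund the minimums — Unit 3A $16,500.00. Residual $14,085.00.
Residual split over remaining floor area 12,205: Unit PH1 9,419.2356 → $9,419.24; Unit 4B 4,665.7644 → $4,665.76.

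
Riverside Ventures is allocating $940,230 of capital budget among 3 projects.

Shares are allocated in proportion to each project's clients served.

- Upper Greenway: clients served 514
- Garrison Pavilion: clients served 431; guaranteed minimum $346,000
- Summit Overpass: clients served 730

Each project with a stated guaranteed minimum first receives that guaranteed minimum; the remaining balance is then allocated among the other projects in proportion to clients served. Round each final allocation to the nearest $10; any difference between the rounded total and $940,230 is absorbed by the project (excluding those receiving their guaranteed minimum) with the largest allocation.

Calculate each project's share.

Upper Greenway: $245,530; Garrison Pavilion: $346,000; Summit Overpass: $348,700

Guaranteed amounts: Garrison Pavilion $346,000. Residual $594,230.
Residual split over remaining clients served 1,244: Upper Greenway 245,525.90 → $245,530; Summit Overpass 348,704.10 → $348,700.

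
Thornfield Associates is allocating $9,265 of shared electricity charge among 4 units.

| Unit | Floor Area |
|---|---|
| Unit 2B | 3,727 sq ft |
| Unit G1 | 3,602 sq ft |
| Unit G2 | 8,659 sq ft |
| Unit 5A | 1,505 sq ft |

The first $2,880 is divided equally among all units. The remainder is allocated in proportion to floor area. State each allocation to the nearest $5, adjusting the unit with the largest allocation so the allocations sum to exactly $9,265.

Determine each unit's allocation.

Unit 2B: $2,080 | Unit G1: $2,035 | Unit G2: $3,880 | Unit 5A: $1,270

$2,880 shared equally gives $720 per unit.
Remainder $6,385 by floor area (total 17,493): Unit 2B 1,360.37 → $1,360; Unit G1 1,314.74 → $1,315; Unit G2 3,160.56 → $3,160; Unit 5A 549.33 → $550.
Totals: Unit 2B $720 + $1,360 = $2,080; Unit G1 $720 + $1,315 = $2,035; Unit G2 $720 + $3,160 = $3,880; Unit 5A $720 + $550 = $1,270.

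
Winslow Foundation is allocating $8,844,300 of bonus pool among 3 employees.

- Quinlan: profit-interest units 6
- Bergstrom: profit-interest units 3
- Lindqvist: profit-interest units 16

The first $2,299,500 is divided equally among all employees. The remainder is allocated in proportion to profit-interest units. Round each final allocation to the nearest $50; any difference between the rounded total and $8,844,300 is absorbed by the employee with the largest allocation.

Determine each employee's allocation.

Quinlan: $2,337,250 · Bergstrom: $1,551,900 · Lindqvist: $4,955,150

First tranche $2,299,500 split equally: $766,500 each.
Remainder $6,544,800 by profit-interest units (total 25): Quinlan 1,570,752.00 → $1,570,750; Bergstrom 785,376.00 → $785,400; Lindqvist 4,188,672.00 → $4,188,650.
Totals: Quinlan $766,500 + $1,570,750 = $2,337,250; Bergstrom $766,500 + $785,400 = $1,551,900; Lindqvist $766,500 + $4,188,650 = $4,955,150.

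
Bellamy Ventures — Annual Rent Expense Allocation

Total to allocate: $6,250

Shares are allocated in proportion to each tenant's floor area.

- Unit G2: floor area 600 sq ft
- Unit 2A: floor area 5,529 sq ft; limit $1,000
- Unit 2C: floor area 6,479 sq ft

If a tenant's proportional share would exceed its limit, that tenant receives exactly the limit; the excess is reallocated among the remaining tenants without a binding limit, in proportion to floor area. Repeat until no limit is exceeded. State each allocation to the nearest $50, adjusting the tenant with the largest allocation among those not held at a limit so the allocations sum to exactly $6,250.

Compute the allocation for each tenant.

Unit G2: $450 · Unit 2A: $1,000 · Unit 2C: $4,800

Floor area total: 12,608.
Pro-rata shares before constraints: Unit G2 297.43; Unit 2A 2,740.82; Unit 2C 3,211.75.
Cap binds for Unit 2A ($1,000); remaining pool $5,250 reallocated over remaining floor area 7,079.
Remaining shares: Unit G2 444.98 → $450; Unit 2C 4,805.02 → $4,800.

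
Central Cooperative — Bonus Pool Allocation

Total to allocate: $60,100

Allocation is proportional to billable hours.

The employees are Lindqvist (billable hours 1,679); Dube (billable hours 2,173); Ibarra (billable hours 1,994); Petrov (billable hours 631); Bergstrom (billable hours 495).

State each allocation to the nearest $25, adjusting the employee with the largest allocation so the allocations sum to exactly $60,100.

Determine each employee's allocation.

Lindqvist: $14,475 · Dube: $18,700 · Ibarra: $17,200 · Petrov: $5,450 · Bergstrom: $4,275

Sum of billable hours: 6,972.
Proportional shares: Lindqvist 1,679/6,972 × $60,100 = 14,473.31; Dube 2,173/6,972 × $60,100 = 18,731.68; Ibarra 1,994/6,972 × $60,100 = 17,188.67; Petrov 631/6,972 × $60,100 = 5,439.34; Bergstrom 495/6,972 × $60,100 = 4,267.00.
At nearest $25: Lindqvist $14,475; Dube $18,725; Ibarra $17,200; Petrov $5,450; Bergstrom $4,275. Sum = $60,125.
Difference $60,100 − $60,125 = −$25 applied to largest allocation (Dube): Dube becomes $18,700.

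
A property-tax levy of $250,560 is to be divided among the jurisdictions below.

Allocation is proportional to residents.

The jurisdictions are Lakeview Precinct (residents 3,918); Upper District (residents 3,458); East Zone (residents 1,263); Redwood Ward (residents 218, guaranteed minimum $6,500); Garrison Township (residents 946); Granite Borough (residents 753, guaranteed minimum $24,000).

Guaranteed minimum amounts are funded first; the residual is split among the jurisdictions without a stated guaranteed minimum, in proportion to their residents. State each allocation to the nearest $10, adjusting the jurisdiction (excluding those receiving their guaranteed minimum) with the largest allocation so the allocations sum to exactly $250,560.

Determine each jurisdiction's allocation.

Fund the minimums — Redwood Ward $6,500; Granite Borough $24,000. Balance $220,060.
Balance split over remaining residents 9,585: Lakeview Precinct 89,952.54 → $89,950; Upper District 79,391.50 → $79,390; East Zone 28,996.95 → $29,000; Garrison Township 21,719.02 → $21,720.

Lakeview Precinct: $89,950 | Upper District: $79,390 | East Zone: $29,000 | Redwood Ward: $6,500 | Garrison Township: $21,720 | Granite Borough: $24,000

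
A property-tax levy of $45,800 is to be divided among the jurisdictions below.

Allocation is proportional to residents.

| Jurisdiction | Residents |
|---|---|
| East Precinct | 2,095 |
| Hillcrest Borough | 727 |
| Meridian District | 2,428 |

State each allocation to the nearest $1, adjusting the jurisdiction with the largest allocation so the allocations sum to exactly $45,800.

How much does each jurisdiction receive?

East Precinct: $18,276; Hillcrest Borough: $6,342; Meridian District: $21,182

Residents total: 5,250.
Pro-rata amounts: East Precinct 2,095/5,250 × $45,800 = 18,276.38; Hillcrest Borough 727/5,250 × $45,800 = 6,342.21; Meridian District 2,428/5,250 × $45,800 = 21,181.41.
At nearest $1: East Precinct $18,276; Hillcrest Borough $6,342; Meridian District $21,181. Sum = $45,799.
Difference $45,800 − $45,799 = +$1 applied to largest allocation (Meridian District): Meridian District becomes $21,182.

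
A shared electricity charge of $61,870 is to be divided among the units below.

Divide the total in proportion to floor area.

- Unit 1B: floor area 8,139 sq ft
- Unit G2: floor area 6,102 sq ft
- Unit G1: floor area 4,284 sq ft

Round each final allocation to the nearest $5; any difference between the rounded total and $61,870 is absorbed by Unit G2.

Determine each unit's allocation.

Unit 1B: $27,185; Unit G2: $20,375; Unit G1: $14,310

Combined floor area = 18,525.
Unrounded shares: Unit 1B 8,139/18,525 × $61,870 = 27,182.72; Unit G2 6,102/18,525 × $61,870 = 20,379.53; Unit G1 4,284/18,525 × $61,870 = 14,307.75.
After rounding ($5): Unit 1B $27,185; Unit G2 $20,380; Unit G1 $14,310. Sum = $61,875.
Difference $61,870 − $61,875 = −$5 applied to Unit G2: Unit G2 becomes $20,375.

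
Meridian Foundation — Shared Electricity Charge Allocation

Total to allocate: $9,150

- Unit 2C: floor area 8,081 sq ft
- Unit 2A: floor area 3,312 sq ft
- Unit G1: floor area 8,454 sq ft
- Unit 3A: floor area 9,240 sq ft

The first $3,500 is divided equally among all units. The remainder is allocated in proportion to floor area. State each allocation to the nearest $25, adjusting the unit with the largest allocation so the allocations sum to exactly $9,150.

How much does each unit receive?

Unit 2C: $2,450; Unit 2A: $1,525; Unit G1: $2,525; Unit 3A: $2,650

$3,500 shared equally gives $875 per unit.
Remainder $5,650 by floor area (total 29,087): Unit 2C 1,569.69 → $1,575; Unit 2A 643.34 → $650; Unit G1 1,642.15 → $1,650; Unit 3A 1,794.82 → $1,800.
Rounding difference −$25 on remainder applied to Unit 3A.
Totals: Unit 2C $875 + $1,575 = $2,450; Unit 2A $875 + $650 = $1,525; Unit G1 $875 + $1,650 = $2,525; Unit 3A $875 + $1,775 = $2,650.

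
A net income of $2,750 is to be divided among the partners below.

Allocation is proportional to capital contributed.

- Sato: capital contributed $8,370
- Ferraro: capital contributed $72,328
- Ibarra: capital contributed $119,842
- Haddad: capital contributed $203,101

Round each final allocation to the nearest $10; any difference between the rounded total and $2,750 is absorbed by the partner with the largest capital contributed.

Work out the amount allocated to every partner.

Capital contributed total: 8,370 + 72,328 + 119,842 + 203,101 = 403,641.
Proportional shares: Sato 57.02; Ferraro 492.77; Ibarra 816.48; Haddad 1,383.72.
At nearest $10: Sato $60; Ferraro $490; Ibarra $820; Haddad $1,380. Sum = $2,750.
No rounding difference to absorb.

Sato: $60; Ferraro: $490; Ibarra: $820; Haddad: $1,380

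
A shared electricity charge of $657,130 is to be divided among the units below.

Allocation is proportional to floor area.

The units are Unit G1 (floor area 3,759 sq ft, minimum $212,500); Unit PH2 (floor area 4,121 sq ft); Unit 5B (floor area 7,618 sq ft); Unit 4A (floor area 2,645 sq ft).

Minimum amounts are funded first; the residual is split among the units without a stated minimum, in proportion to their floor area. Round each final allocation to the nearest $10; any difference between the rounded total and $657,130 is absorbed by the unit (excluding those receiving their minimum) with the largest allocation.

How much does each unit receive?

Fund the minimums — Unit G1 $212,500. Remaining pool $444,630.
Remaining pool split over remaining floor area 14,384: Unit PH2 127,386.00 → $127,390; Unit 5B 235,483.27 → $235,480; Unit 4A 81,760.73 → $81,760.

Unit G1: $212,500 | Unit PH2: $127,390 | Unit 5B: $235,480 | Unit 4A: $81,760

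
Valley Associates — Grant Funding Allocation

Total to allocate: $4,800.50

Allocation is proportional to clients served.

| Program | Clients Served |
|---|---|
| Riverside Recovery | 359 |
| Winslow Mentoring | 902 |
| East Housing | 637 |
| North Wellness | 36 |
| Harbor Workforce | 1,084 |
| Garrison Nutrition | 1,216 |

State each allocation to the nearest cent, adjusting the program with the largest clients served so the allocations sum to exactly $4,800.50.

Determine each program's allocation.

Riverside Recovery: $407.03 · Winslow Mentoring: $1,022.69 · East Housing: $722.23 · North Wellness: $40.82 · Harbor Workforce: $1,229.04 · Garrison Nutrition: $1,378.69

Total clients served = 359 + 902 + 637 + 36 + 1,084 + 1,216 = 4,234.
Unrounded shares: Riverside Recovery 407.0334; Winslow Mentoring 1,022.6856; East Housing 722.2292; North Wellness 40.8167; Harbor Workforce 1,229.0368; Garrison Nutrition 1,378.6982.
After rounding (cent): Riverside Recovery $407.03; Winslow Mentoring $1,022.69; East Housing $722.23; North Wellness $40.82; Harbor Workforce $1,229.04; Garrison Nutrition $1,378.70. Sum = $4,800.51.
Difference $4,800.50 − $4,800.51 = −$0.01 applied to largest clients served (Garrison Nutrition): Garrison Nutrition becomes $1,378.69.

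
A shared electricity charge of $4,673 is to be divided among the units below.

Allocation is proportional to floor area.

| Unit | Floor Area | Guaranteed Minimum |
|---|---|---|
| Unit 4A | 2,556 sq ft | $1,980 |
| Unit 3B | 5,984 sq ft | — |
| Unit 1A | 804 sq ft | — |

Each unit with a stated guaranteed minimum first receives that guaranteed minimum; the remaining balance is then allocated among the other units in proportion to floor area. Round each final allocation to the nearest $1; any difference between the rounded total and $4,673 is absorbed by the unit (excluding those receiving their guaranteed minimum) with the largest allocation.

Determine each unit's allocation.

Unit 4A: $1,980; Unit 3B: $2,374; Unit 1A: $319

Fund the minimums — Unit 4A $1,980. Residual $2,693.
Residual split over remaining floor area 6,788: Unit 3B 2,374.03 → $2,374; Unit 1A 318.97 → $319.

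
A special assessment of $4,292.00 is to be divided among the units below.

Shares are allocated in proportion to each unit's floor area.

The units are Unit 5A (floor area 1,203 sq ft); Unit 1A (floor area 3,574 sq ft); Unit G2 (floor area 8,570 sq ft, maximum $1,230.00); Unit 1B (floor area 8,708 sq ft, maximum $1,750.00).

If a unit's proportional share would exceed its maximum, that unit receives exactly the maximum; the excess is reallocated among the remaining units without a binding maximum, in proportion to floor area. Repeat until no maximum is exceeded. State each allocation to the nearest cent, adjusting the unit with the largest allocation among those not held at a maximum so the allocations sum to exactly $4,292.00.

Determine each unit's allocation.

Unit 5A: $330.40; Unit 1A: $981.60; Unit G2: $1,230.00; Unit 1B: $1,750.00

Sum of floor area: 22,055.
Unconstrained shares: Unit 5A 234.1091; Unit 1A 695.5161; Unit G2 1,667.7597; Unit 1B 1,694.6151.
Capped: Unit G2 ($1,230.00); residual $3,062.00 reallocated over remaining floor area 13,485.
Capped: Unit 1B ($1,750.00); residual $1,312.00 reallocated over remaining floor area 4,777.
Remaining shares: Unit 5A 330.4032 → $330.40; Unit 1A 981.5968 → $981.60.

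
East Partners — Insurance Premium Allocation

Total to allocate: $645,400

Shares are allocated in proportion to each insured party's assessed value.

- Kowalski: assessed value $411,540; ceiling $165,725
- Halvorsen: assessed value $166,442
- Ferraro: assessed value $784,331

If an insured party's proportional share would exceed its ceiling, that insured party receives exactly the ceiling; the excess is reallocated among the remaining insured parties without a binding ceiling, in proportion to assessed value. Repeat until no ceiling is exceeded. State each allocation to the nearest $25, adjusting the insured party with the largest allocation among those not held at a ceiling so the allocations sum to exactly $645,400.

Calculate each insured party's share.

Total assessed value = 1,362,313.
Proportional shares (ignoring caps): Kowalski 194,968.35; Halvorsen 78,852.41; Ferraro 371,579.24.
Capped: Kowalski ($165,725); residual $479,675 reallocated over remaining assessed value 950,773.
Remaining shares: Halvorsen 83,971.74 → $83,975; Ferraro 395,703.26 → $395,700.

Kowalski: $165,725 · Halvorsen: $83,975 · Ferraro: $395,700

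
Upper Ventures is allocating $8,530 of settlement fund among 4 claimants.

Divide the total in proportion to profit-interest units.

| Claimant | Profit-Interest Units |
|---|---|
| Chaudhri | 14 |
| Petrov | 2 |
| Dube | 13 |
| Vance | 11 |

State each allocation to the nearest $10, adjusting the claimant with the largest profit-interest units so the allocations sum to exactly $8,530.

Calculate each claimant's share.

Sum of profit-interest units: 14 + 2 + 13 + 11 = 40.
Proportional shares: Chaudhri 2,985.50; Petrov 426.50; Dube 2,772.25; Vance 2,345.75.
At nearest $10: Chaudhri $2,990; Petrov $430; Dube $2,770; Vance $2,350. Sum = $8,540.
Difference $8,530 − $8,540 = −$10 applied to largest profit-interest units (Chaudhri): Chaudhri becomes $2,980.

Chaudhri: $2,980 · Petrov: $430 · Dube: $2,770 · Vance: $2,350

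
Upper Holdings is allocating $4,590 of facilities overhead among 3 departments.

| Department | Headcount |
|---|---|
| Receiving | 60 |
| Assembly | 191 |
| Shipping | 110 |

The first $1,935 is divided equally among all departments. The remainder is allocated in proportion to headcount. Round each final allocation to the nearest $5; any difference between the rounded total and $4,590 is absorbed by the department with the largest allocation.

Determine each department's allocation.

Receiving: $1,085; Assembly: $2,050; Shipping: $1,455

Equal tier: $1,935 ÷ 3 = $645 apiece.
Remainder $2,655 by headcount (total 361): Receiving 441.27 → $440; Assembly 1,404.72 → $1,405; Shipping 809.00 → $810.
Totals: Receiving $645 + $440 = $1,085; Assembly $645 + $1,405 = $2,050; Shipping $645 + $810 = $1,455.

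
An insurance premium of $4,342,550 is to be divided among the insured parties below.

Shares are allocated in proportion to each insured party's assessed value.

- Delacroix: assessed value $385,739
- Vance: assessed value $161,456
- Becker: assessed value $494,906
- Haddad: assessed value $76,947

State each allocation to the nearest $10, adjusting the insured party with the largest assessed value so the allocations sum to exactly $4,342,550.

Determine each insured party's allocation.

Delacroix: $1,496,890; Vance: $626,540; Becker: $1,920,520; Haddad: $298,600

Total assessed value = 385,739 + 161,456 + 494,906 + 76,947 = 1,119,048.
Proportional shares: Delacroix 1,496,889.23; Vance 626,542.16; Becker 1,920,519.99; Haddad 298,598.63.
Rounded to nearest $10: Delacroix $1,496,890; Vance $626,540; Becker $1,920,520; Haddad $298,600. Sum = $4,342,550.
Rounded total matches; no reconciliation needed.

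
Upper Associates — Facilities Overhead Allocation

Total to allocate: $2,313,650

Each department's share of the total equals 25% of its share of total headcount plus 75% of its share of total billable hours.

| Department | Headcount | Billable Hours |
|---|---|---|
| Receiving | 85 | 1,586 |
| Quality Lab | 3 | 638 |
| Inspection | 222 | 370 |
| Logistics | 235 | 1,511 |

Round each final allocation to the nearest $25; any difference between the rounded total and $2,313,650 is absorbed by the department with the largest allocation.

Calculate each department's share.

Totals — headcount 545, billable hours 4,105.
Composite weights (25% headcount + 75% billable hours): Receiving 0.3288; Quality Lab 0.1179; Inspection 0.1694; Logistics 0.3839.
Raw shares: Receiving 760,634.19; Quality Lab 272,874.91; Inspection 392,014.10; Logistics 888,126.80.
After rounding ($25): Receiving $760,625; Quality Lab $272,875; Inspection $392,025; Logistics $888,125. Sum = $2,313,650.
No rounding difference to absorb.

Receiving: $760,625; Quality Lab: $272,875; Inspection: $392,025; Logistics: $888,125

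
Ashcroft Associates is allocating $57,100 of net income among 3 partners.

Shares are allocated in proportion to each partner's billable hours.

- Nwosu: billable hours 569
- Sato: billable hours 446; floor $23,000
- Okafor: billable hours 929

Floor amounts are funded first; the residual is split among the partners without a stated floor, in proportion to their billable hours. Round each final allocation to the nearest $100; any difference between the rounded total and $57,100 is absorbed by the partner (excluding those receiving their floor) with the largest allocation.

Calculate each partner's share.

Nwosu: $13,000 | Sato: $23,000 | Okafor: $21,100

Minimums first: Sato $23,000. Residual $34,100.
Residual split over remaining billable hours 1,498: Nwosu 12,952.54 → $13,000; Okafor 21,147.46 → $21,100.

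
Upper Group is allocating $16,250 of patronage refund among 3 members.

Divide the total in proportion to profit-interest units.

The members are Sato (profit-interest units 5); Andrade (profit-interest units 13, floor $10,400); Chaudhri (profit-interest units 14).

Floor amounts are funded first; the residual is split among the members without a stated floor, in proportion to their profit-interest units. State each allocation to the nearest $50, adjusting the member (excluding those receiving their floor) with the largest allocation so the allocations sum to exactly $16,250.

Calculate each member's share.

Sato: $1,550 | Andrade: $10,400 | Chaudhri: $4,300

Fund the minimums — Andrade $10,400. Remaining pool $5,850.
Remaining pool split over remaining profit-interest units 19: Sato 1,539.47 → $1,550; Chaudhri 4,310.53 → $4,300.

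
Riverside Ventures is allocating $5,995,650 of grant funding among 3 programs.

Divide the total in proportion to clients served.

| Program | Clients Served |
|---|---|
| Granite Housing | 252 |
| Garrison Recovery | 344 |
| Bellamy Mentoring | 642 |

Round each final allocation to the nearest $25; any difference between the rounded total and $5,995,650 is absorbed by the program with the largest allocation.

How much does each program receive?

Granite Housing: $1,220,450; Garrison Recovery: $1,666,000; Bellamy Mentoring: $3,109,200

Total clients served = 1,238.
Unrounded shares: Granite Housing 252/1,238 × $5,995,650 = 1,220,439.26; Garrison Recovery 344/1,238 × $5,995,650 = 1,665,996.45; Bellamy Mentoring 642/1,238 × $5,995,650 = 3,109,214.30.
After rounding ($25): Granite Housing $1,220,450; Garrison Recovery $1,666,000; Bellamy Mentoring $3,109,225. Sum = $5,995,675.
Difference $5,995,650 − $5,995,675 = −$25 applied to largest allocation (Bellamy Mentoring): Bellamy Mentoring becomes $3,109,200.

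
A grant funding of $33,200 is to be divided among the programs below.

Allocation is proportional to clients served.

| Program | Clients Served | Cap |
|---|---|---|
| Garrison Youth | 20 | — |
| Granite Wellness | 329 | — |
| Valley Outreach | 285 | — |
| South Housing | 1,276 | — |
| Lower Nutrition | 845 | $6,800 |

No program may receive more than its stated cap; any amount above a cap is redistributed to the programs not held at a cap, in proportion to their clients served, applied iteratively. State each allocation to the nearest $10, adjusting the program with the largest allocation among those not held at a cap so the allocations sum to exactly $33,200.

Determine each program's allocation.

Total clients served = 2,755.
Proportional shares (ignoring caps): Garrison Youth 241.02; Granite Wellness 3,964.72; Valley Outreach 3,434.48; South Housing 15,376.84; Lower Nutrition 10,182.94.
Cap binds for Lower Nutrition ($6,800); remaining pool $26,400 reallocated over remaining clients served 1,910.
Shares after redistribution: Garrison Youth 276.44 → $280; Granite Wellness 4,547.43 → $4,550; Valley Outreach 3,939.27 → $3,940; South Housing 17,636.86 → $17,640.
Rounding difference −$10 applied to South Housing → $17,630.

Garrison Youth: $280 | Granite Wellness: $4,550 | Valley Outreach: $3,940 | South Housing: $17,630 | Lower Nutrition: $6,800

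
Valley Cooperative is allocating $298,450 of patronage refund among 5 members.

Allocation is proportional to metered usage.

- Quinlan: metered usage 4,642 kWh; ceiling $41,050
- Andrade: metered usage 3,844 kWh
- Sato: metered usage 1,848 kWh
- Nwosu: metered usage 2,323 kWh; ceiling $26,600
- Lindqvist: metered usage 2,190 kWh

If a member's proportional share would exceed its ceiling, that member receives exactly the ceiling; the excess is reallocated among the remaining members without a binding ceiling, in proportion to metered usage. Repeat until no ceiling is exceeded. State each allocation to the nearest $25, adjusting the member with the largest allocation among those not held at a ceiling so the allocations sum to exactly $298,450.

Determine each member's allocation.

Sum of metered usage: 14,847.
Pro-rata shares before constraints: Quinlan 93,312.11; Andrade 77,270.95; Sato 37,147.95; Nwosu 46,696.26; Lindqvist 44,022.73.
Held at cap: Quinlan ($41,050), Nwosu ($26,600); remaining pool $230,800 reallocated over remaining metered usage 7,882.
Remaining shares: Andrade 112,559.65 → $112,550; Sato 54,112.97 → $54,125; Lindqvist 64,127.38 → $64,125.

Quinlan: $41,050 | Andrade: $112,550 | Sato: $54,125 | Nwosu: $26,600 | Lindqvist: $64,125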